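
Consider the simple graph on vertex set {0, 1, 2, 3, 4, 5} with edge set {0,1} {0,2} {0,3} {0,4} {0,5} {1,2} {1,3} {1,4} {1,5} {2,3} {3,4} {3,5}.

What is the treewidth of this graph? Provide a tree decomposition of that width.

Treewidth 3.
One such decomposition:
Bags: B1 = {0, 1, 3, 4}  B2 = {0, 1, 3, 5}  B3 = {0, 1, 2, 3}
Tree: B1–B2, B2–B3

Every bag has size at most 4, so the width is 4 − 1 = 3 and tw(G) ≤ 3. On the other hand G contains the 4-clique {0, 1, 2, 3}. A clique must lie in a single bag of any decomposition, so no decomposition can have width below 3. Hence tw(G) = 3 exactly.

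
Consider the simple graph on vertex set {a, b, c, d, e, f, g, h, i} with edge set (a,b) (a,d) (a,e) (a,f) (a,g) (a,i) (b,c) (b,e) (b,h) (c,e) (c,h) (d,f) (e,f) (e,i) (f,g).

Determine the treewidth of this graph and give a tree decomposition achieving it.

Treewidth 2.
Bags: B1 = {a, b, e}  B2 = {b, c, e}  B3 = {a, e, f}  B4 = {a, d, f}  B5 = {a, e, i}  B6 = {a, f, g}  B7 = {b, c, h}
Tree: B1–B2, B1–B3, B3–B4, B1–B5, B3–B6, B2–B7

Each bag holds 3 vertices, so the decomposition has width 2, which upper-bounds the treewidth. For the lower bound, the 3 vertices {b, c, h} are pairwise adjacent, and any tree decomposition puts a clique entirely inside one bag — forcing width ≥ 2. Combining the bounds, tw(G) = 2.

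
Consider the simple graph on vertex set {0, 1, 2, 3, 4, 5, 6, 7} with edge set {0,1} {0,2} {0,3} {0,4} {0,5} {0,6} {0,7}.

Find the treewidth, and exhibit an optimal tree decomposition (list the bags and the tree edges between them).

Each bag holds 2 vertices, so the decomposition has width 1, which upper-bounds the treewidth. Since G has at least one edge (e.g. 7–0), it is not an edgeless graph, so tw(G) ≥ 1. The upper and lower bounds meet at 1, so that is the treewidth.

Treewidth 1.
One such decomposition:
Bags: B1 = {0, 7}  B2 = {0, 6}  B3 = {0, 3}  B4 = {0, 4}  B5 = {0, 1}  B6 = {0, 5}  B7 = {0, 2}
Tree: B1–B2, B1–B3, B3–B4, B3–B5, B2–B6, B2–B7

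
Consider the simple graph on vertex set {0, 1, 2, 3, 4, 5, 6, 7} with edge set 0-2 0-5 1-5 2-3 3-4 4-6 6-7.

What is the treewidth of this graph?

A width-1 tree decomposition is:
Bags: B1 = {1, 5}  B2 = {0, 5}  B3 = {0, 2}  B4 = {2, 3}  B5 = {3, 4}  B6 = {4, 6}  B7 = {6, 7}
Tree: B1–B2, B2–B3, B3–B4, B4–B5, B5–B6, B6–B7
Each bag holds 2 vertices, so the decomposition has width 1, which upper-bounds the treewidth. G has an edge, so its treewidth is at least 1. Hence tw(G) = 1 exactly.

1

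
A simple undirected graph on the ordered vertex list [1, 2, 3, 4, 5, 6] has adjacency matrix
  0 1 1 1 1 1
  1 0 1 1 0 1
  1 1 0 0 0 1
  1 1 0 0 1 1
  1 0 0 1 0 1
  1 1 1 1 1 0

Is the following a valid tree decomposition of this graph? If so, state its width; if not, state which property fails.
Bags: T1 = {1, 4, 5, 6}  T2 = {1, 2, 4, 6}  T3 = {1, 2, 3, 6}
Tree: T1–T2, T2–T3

Yes; width 3.

Every vertex of G appears in some bag (union = {1, 2, 3, 4, 5, 6}); every edge is covered by a bag; and for each vertex v the set of bags containing v is connected in the bag tree. The decomposition is therefore valid. The largest bag has 4 vertices, so the width is 3.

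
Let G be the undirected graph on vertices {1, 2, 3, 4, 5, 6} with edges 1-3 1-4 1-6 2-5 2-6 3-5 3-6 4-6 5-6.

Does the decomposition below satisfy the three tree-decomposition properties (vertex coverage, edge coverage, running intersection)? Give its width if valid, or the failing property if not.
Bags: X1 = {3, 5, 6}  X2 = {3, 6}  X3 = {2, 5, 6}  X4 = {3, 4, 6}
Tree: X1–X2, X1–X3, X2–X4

A tree decomposition must satisfy three properties: every vertex lies in some bag; for every edge, both endpoints lie together in some bag; and for every vertex, the bags containing it form a connected subtree. Here vertex 1 appears in no bag, so the decomposition is invalid.

No — vertex 1 appears in no bag.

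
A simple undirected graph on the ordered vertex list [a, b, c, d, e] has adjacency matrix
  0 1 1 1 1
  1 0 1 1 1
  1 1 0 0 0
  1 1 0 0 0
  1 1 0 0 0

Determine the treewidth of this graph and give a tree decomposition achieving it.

Treewidth 2.
One optimal decomposition is:
Bags: B1 = {a, b, c}  B2 = {a, b, e}  B3 = {a, b, d}
Tree: B1–B2, B1–B3

The largest bag has 3 vertices, giving width 2; this decomposition certifies tw(G) ≤ 2. For the lower bound, the 3 vertices {a, b, d} are pairwise adjacent, and any tree decomposition puts a clique entirely inside one bag — forcing width ≥ 2. Combining the bounds, tw(G) = 2.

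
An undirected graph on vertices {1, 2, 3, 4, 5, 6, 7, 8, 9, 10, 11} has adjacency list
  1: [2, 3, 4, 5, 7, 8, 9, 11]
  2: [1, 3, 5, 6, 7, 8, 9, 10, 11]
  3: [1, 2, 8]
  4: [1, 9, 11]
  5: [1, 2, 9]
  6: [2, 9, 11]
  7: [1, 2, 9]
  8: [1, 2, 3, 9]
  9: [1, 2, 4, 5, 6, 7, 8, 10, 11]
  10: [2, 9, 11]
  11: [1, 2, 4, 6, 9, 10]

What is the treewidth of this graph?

A width-3 tree decomposition is:
Bags: B1 = {1, 2, 9, 11}  B2 = {1, 2, 8, 9}  B3 = {1, 2, 5, 9}  B4 = {1, 4, 9, 11}  B5 = {2, 6, 9, 11}  B6 = {1, 2, 3, 8}  B7 = {1, 2, 7, 9}  B8 = {2, 9, 10, 11}
Tree: B1–B2, B1–B3, B1–B4, B1–B5, B2–B6, B1–B7, B5–B8
The largest bag has 4 vertices, giving width 3; this decomposition certifies tw(G) ≤ 3. Conversely, {1, 2, 8, 9} is a clique of size 4, and the vertices of any clique must share a bag in every tree decomposition; so some bag has ≥ 4 vertices and tw(G) ≥ 3. Hence tw(G) = 3 exactly.

3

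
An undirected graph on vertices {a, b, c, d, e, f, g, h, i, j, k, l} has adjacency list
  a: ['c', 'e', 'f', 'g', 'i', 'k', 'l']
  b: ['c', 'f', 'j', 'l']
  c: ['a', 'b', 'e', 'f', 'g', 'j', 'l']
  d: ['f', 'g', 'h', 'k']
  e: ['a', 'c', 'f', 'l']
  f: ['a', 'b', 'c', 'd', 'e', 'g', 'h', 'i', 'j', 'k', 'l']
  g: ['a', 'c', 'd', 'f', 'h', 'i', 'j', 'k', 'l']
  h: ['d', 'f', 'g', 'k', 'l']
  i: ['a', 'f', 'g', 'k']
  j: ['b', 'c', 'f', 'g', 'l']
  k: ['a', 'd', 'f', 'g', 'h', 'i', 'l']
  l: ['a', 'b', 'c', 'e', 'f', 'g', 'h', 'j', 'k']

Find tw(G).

A width-4 tree decomposition is:
Bags: B1 = {f, g, h, k, l}  B2 = {a, f, g, k, l}  B3 = {a, c, f, g, l}  B4 = {d, f, g, h, k}  B5 = {c, f, g, j, l}  B6 = {a, c, e, f, l}  B7 = {a, f, g, i, k}  B8 = {b, c, f, j, l}
Tree: B1–B2, B2–B3, B1–B4, B3–B5, B3–B6, B2–B7, B5–B8
The largest bag has 5 vertices, giving width 4; this decomposition certifies tw(G) ≤ 4. On the other hand G contains the 5-clique {c, f, g, j, l}. A clique must lie in a single bag of any decomposition, so no decomposition can have width below 4. Combining the bounds, tw(G) = 4.

4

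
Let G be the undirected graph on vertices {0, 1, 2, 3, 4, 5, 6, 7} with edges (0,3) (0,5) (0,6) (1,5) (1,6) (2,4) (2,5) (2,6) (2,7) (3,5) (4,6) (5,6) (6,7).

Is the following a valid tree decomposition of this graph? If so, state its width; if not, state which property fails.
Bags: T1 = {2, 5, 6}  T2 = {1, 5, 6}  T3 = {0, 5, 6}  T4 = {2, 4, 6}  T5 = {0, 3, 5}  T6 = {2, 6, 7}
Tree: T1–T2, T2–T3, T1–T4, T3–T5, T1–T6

Vertex coverage: the bags together contain {0, 1, 2, 3, 4, 5, 6, 7}, the full vertex set. Edge coverage: each edge of G has both endpoints in at least one bag. Running intersection: for every vertex, the bags containing it form a connected subtree. All three properties hold, so this is a valid tree decomposition of width max|bag| − 1 = 2, and hence tw(G) ≤ 2.

Yes; width 2.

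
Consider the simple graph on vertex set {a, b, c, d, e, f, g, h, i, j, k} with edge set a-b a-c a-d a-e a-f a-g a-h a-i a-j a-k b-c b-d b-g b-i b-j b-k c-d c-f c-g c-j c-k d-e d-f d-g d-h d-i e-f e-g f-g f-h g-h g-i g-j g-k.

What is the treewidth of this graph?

4

A width-4 tree decomposition is:
Bags: B1 = {a, b, c, d, g}  B2 = {a, c, d, f, g}  B3 = {a, b, c, g, k}  B4 = {a, d, e, f, g}  B5 = {a, d, f, g, h}  B6 = {a, b, c, g, j}  B7 = {a, b, d, g, i}
Tree: B1–B2, B1–B3, B2–B4, B2–B5, B3–B6, B1–B7
Every bag has size at most 5, so the width is 5 − 1 = 4 and tw(G) ≤ 4. Conversely, {a, d, e, f, g} is a clique of size 5, and the vertices of any clique must share a bag in every tree decomposition; so some bag has ≥ 5 vertices and tw(G) ≥ 4. Combining the bounds, tw(G) = 4.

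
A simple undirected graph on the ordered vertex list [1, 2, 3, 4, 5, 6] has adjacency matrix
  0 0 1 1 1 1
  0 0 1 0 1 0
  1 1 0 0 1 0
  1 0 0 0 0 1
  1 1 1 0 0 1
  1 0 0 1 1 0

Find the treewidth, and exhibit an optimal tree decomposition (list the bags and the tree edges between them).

Treewidth 2.
One such decomposition:
Bags: B1 = {1, 5, 6}  B2 = {1, 3, 5}  B3 = {2, 3, 5}  B4 = {1, 4, 6}
Tree: B1–B2, B2–B3, B1–B4

Every bag has size at most 3, so the width is 3 − 1 = 2 and tw(G) ≤ 2. For the lower bound, the 3 vertices {1, 4, 6} are pairwise adjacent, and any tree decomposition puts a clique entirely inside one bag — forcing width ≥ 2. The upper and lower bounds meet at 2, so that is the treewidth.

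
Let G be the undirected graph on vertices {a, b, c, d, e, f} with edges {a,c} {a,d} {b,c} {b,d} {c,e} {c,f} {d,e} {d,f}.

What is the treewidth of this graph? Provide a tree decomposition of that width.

Every bag has size at most 3, so the width is 3 − 1 = 2 and tw(G) ≤ 2. Since e–d–f–c–e is a cycle in G, G is not acyclic. Forests are exactly the graphs of treewidth ≤ 1, so tw(G) ≥ 2. Therefore the treewidth is 2.

Treewidth 2.
One such decomposition:
Bags: B1 = {c, d, e}  B2 = {c, d, f}  B3 = {b, c, d}  B4 = {a, c, d}
Tree: B1–B2, B2–B3, B3–B4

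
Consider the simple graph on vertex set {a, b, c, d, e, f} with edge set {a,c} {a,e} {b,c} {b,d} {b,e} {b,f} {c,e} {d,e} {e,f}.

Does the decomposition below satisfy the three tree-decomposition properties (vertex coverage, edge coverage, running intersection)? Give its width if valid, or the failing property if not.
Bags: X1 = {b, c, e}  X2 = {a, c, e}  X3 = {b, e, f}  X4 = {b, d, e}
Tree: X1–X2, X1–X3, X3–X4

Yes; width 2.

Vertex coverage: the bags together contain {a, b, c, d, e, f}, the full vertex set. Edge coverage: each edge of G has both endpoints in at least one bag. Running intersection: for every vertex, the bags containing it form a connected subtree. All three properties hold, so this is a valid tree decomposition of width max|bag| − 1 = 2, and hence tw(G) ≤ 2.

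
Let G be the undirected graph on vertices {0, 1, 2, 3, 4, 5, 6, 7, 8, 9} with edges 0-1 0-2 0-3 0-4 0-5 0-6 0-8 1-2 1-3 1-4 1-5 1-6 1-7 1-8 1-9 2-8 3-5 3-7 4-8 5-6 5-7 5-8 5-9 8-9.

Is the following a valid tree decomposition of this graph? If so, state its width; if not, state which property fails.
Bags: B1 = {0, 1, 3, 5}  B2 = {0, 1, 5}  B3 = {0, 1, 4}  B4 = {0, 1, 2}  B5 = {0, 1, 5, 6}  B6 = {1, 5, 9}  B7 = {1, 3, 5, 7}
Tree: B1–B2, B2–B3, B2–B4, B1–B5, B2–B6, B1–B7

A tree decomposition must satisfy three properties: every vertex lies in some bag; for every edge, both endpoints lie together in some bag; and for every vertex, the bags containing it form a connected subtree. Here vertex 8 appears in no bag, so the decomposition is invalid.

No — vertex 8 appears in no bag.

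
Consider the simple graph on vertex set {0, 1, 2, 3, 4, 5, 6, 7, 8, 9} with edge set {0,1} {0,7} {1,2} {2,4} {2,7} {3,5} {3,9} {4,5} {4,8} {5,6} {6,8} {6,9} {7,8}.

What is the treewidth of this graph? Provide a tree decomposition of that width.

Every bag has size at most 3, so the width is 3 − 1 = 2 and tw(G) ≤ 2. The edges 0–1–2–7–0 form a cycle, so G is not a tree and its treewidth is at least 2. The upper and lower bounds meet at 2, so that is the treewidth.

Treewidth 2.
One optimal decomposition is:
Bags: B1 = {0, 1, 7}  B2 = {1, 2, 7}  B3 = {2, 7, 8}  B4 = {2, 4, 8}  B5 = {4, 6, 8}  B6 = {4, 5, 6}  B7 = {5, 6, 9}  B8 = {3, 5, 9}
Tree: B1–B2, B2–B3, B3–B4, B4–B5, B5–B6, B6–B7, B7–B8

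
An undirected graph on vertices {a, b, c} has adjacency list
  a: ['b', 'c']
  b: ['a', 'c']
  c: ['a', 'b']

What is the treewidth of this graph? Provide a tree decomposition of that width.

A single bag containing all 3 vertices is trivially a valid decomposition of width 2. On the other hand G contains the 3-clique {a, b, c}. A clique must lie in a single bag of any decomposition, so no decomposition can have width below 2. Hence tw(G) = 2 exactly.

Treewidth 2.
Bags: B1 = {a, b, c}
Tree: (single bag)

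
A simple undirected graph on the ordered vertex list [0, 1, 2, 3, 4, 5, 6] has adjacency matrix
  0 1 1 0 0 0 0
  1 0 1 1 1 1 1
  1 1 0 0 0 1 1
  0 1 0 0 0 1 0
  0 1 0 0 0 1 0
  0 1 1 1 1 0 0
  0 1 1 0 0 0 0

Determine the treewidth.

A width-2 tree decomposition is:
Bags: B1 = {0, 1, 2}  B2 = {1, 2, 5}  B3 = {1, 3, 5}  B4 = {1, 2, 6}  B5 = {1, 4, 5}
Tree: B1–B2, B2–B3, B1–B4, B2–B5
Each bag holds 3 vertices, so the decomposition has width 2, which upper-bounds the treewidth. On the other hand G contains the 3-clique {0, 1, 2}. A clique must lie in a single bag of any decomposition, so no decomposition can have width below 2. The upper and lower bounds meet at 2, so that is the treewidth.

2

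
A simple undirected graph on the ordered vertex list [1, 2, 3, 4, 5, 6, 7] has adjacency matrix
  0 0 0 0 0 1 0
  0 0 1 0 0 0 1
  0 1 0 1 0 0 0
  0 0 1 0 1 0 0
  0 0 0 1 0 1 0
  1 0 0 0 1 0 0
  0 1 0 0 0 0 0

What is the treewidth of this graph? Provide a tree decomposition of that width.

Treewidth 1.
One such decomposition:
Bags: B1 = {2, 7}  B2 = {2, 3}  B3 = {3, 4}  B4 = {4, 5}  B5 = {5, 6}  B6 = {1, 6}
Tree: B1–B2, B2–B3, B3–B4, B4–B5, B5–B6

Every bag has size at most 2, so the width is 2 − 1 = 1 and tw(G) ≤ 1. Any graph with an edge has treewidth ≥ 1, and G has the edge 7–2. Combining the bounds, tw(G) = 1.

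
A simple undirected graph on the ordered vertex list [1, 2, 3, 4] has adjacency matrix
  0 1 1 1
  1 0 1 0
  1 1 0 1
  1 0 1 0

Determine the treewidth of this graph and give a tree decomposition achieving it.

Each bag holds 3 vertices, so the decomposition has width 2, which upper-bounds the treewidth. Conversely, {1, 2, 3} is a clique of size 3, and the vertices of any clique must share a bag in every tree decomposition; so some bag has ≥ 3 vertices and tw(G) ≥ 2. Hence tw(G) = 2 exactly.

Treewidth 2.
One such decomposition:
Bags: B1 = {1, 2, 3}  B2 = {1, 3, 4}
Tree: B1–B2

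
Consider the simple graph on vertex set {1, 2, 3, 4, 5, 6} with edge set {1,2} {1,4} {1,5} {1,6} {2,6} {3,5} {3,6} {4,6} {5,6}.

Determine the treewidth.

2

A width-2 tree decomposition is:
Bags: B1 = {1, 2, 6}  B2 = {1, 4, 6}  B3 = {1, 5, 6}  B4 = {3, 5, 6}
Tree: B1–B2, B1–B3, B3–B4
The largest bag has 3 vertices, giving width 2; this decomposition certifies tw(G) ≤ 2. Conversely, {1, 2, 6} is a clique of size 3, and the vertices of any clique must share a bag in every tree decomposition; so some bag has ≥ 3 vertices and tw(G) ≥ 2. Therefore the treewidth is 2.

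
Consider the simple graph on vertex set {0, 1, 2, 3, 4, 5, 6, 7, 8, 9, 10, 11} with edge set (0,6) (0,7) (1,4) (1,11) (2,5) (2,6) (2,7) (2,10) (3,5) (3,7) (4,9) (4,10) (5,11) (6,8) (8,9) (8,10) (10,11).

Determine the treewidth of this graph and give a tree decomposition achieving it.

Every bag has size at most 4, so the width is 4 − 1 = 3 and tw(G) ≤ 3. For the lower bound: the 4 vertex sets {1,4,9}, {8}, {10}, {2,5,6,11} are disjoint, each induces a connected subgraph, and every pair is joined by at least one edge of G. Contracting each set to a single vertex therefore yields K_{4} as a minor, and since treewidth is minor-monotone, tw(G) ≥ tw(K_{4}) = 3. Therefore the treewidth is 3.

Treewidth 3.
One optimal decomposition is:
Bags: B1 = {1, 4, 8, 9}  B2 = {1, 4, 8, 10}  B3 = {1, 8, 10, 11}  B4 = {6, 8, 10, 11}  B5 = {2, 6, 10, 11}  B6 = {2, 5, 6, 11}  B7 = {0, 2, 5, 6}  B8 = {0, 2, 5, 7}  B9 = {0, 3, 5, 7}
Tree: B1–B2, B2–B3, B3–B4, B4–B5, B5–B6, B6–B7, B7–B8, B8–B9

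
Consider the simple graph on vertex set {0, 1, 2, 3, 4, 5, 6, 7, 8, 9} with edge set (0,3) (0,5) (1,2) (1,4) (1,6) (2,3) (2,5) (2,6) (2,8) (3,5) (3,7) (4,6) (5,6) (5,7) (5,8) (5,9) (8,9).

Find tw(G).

A width-2 tree decomposition is:
Bags: B1 = {2, 3, 5}  B2 = {3, 5, 7}  B3 = {2, 5, 8}  B4 = {2, 5, 6}  B5 = {1, 2, 6}  B6 = {5, 8, 9}  B7 = {1, 4, 6}  B8 = {0, 3, 5}
Tree: B1–B2, B1–B3, B1–B4, B4–B5, B3–B6, B5–B7, B1–B8
The largest bag has 3 vertices, giving width 2; this decomposition certifies tw(G) ≤ 2. Conversely, {1, 2, 6} is a clique of size 3, and the vertices of any clique must share a bag in every tree decomposition; so some bag has ≥ 3 vertices and tw(G) ≥ 2. Combining the bounds, tw(G) = 2.

2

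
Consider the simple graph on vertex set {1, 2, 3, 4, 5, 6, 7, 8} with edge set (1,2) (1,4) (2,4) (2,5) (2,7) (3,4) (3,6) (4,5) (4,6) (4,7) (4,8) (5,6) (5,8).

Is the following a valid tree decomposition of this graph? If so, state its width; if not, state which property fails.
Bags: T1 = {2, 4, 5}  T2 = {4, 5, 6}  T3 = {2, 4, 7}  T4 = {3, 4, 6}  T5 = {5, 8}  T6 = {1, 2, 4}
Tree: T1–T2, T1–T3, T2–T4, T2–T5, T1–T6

No — edge (4,8) lies in no bag.

A tree decomposition must satisfy three properties: every vertex lies in some bag; for every edge, both endpoints lie together in some bag; and for every vertex, the bags containing it form a connected subtree. Here edge (4,8) lies in no bag, so the decomposition is invalid.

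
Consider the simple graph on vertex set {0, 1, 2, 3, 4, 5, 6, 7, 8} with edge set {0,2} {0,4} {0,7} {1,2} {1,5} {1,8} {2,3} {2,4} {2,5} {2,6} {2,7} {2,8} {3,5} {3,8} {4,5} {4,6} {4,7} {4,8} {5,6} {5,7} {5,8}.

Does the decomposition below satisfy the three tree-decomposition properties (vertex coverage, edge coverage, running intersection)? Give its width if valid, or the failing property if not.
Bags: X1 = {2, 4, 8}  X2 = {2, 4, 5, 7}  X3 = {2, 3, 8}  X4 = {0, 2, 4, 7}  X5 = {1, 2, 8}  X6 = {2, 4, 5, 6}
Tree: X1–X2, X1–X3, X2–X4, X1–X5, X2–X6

No — edge (5,8) lies in no bag.

A tree decomposition must satisfy three properties: every vertex lies in some bag; for every edge, both endpoints lie together in some bag; and for every vertex, the bags containing it form a connected subtree. Here edge (5,8) lies in no bag, so the decomposition is invalid.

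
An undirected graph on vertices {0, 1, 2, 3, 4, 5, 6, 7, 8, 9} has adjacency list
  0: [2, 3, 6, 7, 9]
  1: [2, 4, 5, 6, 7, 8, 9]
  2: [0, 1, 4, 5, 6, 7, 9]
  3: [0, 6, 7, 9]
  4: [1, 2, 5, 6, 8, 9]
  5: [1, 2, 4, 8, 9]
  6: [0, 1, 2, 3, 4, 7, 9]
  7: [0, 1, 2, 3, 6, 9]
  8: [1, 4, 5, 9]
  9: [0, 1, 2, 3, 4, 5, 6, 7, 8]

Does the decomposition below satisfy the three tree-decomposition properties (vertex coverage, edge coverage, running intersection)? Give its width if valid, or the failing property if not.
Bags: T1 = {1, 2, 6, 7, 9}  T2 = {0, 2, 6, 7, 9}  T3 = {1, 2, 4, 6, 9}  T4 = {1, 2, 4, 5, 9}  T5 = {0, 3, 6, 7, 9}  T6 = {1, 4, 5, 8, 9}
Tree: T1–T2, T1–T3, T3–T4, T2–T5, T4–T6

Yes; width 4.

Checking the three conditions: (i) the bags cover all of {0, 1, 2, 3, 4, 5, 6, 7, 8, 9}; (ii) for each edge, some bag contains both endpoints; (iii) the bags containing any fixed vertex form a subtree. All hold, so the decomposition is valid with width 5 − 1 = 4.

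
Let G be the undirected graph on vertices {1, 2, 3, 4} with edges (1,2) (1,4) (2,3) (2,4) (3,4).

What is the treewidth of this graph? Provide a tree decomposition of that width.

Every bag has size at most 3, so the width is 3 − 1 = 2 and tw(G) ≤ 2. Conversely, {1, 2, 4} is a clique of size 3, and the vertices of any clique must share a bag in every tree decomposition; so some bag has ≥ 3 vertices and tw(G) ≥ 2. The upper and lower bounds meet at 2, so that is the treewidth.

Treewidth 2.
One optimal decomposition is:
Bags: B1 = {2, 3, 4}  B2 = {1, 2, 4}
Tree: B1–B2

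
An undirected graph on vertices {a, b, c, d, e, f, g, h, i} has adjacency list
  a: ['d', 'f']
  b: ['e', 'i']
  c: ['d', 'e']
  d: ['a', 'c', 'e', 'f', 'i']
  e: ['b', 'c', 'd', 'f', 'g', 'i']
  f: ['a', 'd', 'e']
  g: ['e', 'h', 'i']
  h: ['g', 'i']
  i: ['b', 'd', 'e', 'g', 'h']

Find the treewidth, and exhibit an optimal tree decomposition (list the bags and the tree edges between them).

Each bag holds 3 vertices, so the decomposition has width 2, which upper-bounds the treewidth. Conversely, {c, d, e} is a clique of size 3, and the vertices of any clique must share a bag in every tree decomposition; so some bag has ≥ 3 vertices and tw(G) ≥ 2. Combining the bounds, tw(G) = 2.

Treewidth 2.
Bags: B1 = {d, e, i}  B2 = {e, g, i}  B3 = {d, e, f}  B4 = {b, e, i}  B5 = {g, h, i}  B6 = {a, d, f}  B7 = {c, d, e}
Tree: B1–B2, B1–B3, B1–B4, B2–B5, B3–B6, B3–B7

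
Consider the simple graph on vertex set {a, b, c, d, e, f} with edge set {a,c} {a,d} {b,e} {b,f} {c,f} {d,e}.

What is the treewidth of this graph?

A width-2 tree decomposition is:
Bags: B1 = {a, d, e}  B2 = {a, b, e}  B3 = {a, b, f}  B4 = {a, c, f}
Tree: B1–B2, B2–B3, B3–B4
Each bag holds 3 vertices, so the decomposition has width 2, which upper-bounds the treewidth. For the lower bound, G contains the cycle a–d–e–b–f–c–a, so G is not a forest; only forests have treewidth ≤ 1, hence tw(G) ≥ 2. The upper and lower bounds meet at 2, so that is the treewidth.

2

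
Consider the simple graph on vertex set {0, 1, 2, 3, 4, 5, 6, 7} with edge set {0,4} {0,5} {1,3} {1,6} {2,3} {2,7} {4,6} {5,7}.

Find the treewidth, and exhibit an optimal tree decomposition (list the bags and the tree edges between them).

Every bag has size at most 3, so the width is 3 − 1 = 2 and tw(G) ≤ 2. For the lower bound, G contains the cycle 1–3–2–7–5–0–4–6–1, so G is not a forest; only forests have treewidth ≤ 1, hence tw(G) ≥ 2. Therefore the treewidth is 2.

Treewidth 2.
Bags: B1 = {1, 2, 3}  B2 = {1, 2, 7}  B3 = {1, 5, 7}  B4 = {0, 1, 5}  B5 = {0, 1, 4}  B6 = {1, 4, 6}
Tree: B1–B2, B2–B3, B3–B4, B4–B5, B5–B6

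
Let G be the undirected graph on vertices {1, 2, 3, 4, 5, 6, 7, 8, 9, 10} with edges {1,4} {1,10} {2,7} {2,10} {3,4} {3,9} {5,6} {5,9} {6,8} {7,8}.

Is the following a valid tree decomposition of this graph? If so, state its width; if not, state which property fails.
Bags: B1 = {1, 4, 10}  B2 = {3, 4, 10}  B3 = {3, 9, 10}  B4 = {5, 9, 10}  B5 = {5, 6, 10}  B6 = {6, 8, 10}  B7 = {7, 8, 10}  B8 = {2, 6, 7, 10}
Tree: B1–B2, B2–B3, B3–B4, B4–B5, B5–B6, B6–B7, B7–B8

A tree decomposition must satisfy three properties: every vertex lies in some bag; for every edge, both endpoints lie together in some bag; and for every vertex, the bags containing it form a connected subtree. Here bags containing vertex 6 are not connected in the tree, so the decomposition is invalid.

No — bags containing vertex 6 are not connected in the tree.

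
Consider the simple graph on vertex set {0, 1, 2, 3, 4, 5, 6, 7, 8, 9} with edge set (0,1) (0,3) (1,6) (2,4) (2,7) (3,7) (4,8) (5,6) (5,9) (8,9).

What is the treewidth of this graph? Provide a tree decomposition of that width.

Treewidth 2.
Bags: B1 = {0, 3, 7}  B2 = {0, 1, 7}  B3 = {1, 6, 7}  B4 = {5, 6, 7}  B5 = {5, 7, 9}  B6 = {7, 8, 9}  B7 = {4, 7, 8}  B8 = {2, 4, 7}
Tree: B1–B2, B2–B3, B3–B4, B4–B5, B5–B6, B6–B7, B7–B8

The largest bag has 3 vertices, giving width 2; this decomposition certifies tw(G) ≤ 2. The edges 7–3–0–1–6–5–9–8–4–2–7 form a cycle, so G is not a tree and its treewidth is at least 2. Combining the bounds, tw(G) = 2.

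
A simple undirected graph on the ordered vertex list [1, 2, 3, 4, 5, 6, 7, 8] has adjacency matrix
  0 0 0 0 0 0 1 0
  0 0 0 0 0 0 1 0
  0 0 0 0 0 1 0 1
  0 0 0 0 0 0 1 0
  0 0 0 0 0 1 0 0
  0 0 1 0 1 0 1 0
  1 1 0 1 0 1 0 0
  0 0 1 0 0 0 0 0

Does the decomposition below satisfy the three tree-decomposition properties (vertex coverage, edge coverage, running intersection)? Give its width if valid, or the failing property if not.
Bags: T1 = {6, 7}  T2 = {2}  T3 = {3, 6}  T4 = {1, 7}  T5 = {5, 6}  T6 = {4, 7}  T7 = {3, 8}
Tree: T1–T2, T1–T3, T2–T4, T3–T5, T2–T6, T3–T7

No — edge (7,2) lies in no bag.

A tree decomposition must satisfy three properties: every vertex lies in some bag; for every edge, both endpoints lie together in some bag; and for every vertex, the bags containing it form a connected subtree. Here edge (7,2) lies in no bag, so the decomposition is invalid.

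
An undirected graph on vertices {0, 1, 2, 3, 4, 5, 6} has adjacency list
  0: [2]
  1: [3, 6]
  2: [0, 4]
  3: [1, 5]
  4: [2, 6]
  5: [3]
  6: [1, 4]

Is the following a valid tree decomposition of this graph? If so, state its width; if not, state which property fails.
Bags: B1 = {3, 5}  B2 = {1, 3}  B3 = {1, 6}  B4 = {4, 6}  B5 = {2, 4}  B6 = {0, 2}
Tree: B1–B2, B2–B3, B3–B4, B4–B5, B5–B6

Yes; width 1.

Checking the three conditions: (i) the bags cover all of {0, 1, 2, 3, 4, 5, 6}; (ii) for each edge, some bag contains both endpoints; (iii) the bags containing any fixed vertex form a subtree. All hold, so the decomposition is valid with width 2 − 1 = 1.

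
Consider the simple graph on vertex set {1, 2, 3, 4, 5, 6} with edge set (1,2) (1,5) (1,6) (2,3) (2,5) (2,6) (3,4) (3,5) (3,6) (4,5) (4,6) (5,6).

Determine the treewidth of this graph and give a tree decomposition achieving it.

Treewidth 3.
One optimal decomposition is:
Bags: B1 = {2, 3, 5, 6}  B2 = {3, 4, 5, 6}  B3 = {1, 2, 5, 6}
Tree: B1–B2, B1–B3

The largest bag has 4 vertices, giving width 3; this decomposition certifies tw(G) ≤ 3. For the lower bound, the 4 vertices {1, 2, 5, 6} are pairwise adjacent, and any tree decomposition puts a clique entirely inside one bag — forcing width ≥ 3. Hence tw(G) = 3 exactly.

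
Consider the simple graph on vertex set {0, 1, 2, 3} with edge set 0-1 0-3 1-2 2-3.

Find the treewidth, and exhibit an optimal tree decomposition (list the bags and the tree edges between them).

Each bag holds 3 vertices, so the decomposition has width 2, which upper-bounds the treewidth. The edges 2–1–0–3–2 form a cycle, so G is not a tree and its treewidth is at least 2. Combining the bounds, tw(G) = 2.

Treewidth 2.
One such decomposition:
Bags: B1 = {0, 1, 2}  B2 = {0, 2, 3}
Tree: B1–B2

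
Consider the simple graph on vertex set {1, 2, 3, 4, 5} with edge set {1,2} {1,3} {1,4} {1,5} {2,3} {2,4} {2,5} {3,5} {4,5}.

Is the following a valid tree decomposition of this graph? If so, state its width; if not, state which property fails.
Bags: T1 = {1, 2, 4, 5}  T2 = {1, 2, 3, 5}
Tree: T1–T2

Yes; width 3.

Every vertex of G appears in some bag (union = {1, 2, 3, 4, 5}); every edge is covered by a bag; and for each vertex v the set of bags containing v is connected in the bag tree. The decomposition is therefore valid. The largest bag has 4 vertices, so the width is 3.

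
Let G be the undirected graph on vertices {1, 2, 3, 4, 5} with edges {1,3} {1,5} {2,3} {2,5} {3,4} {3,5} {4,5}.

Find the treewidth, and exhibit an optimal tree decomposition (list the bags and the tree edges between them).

Treewidth 2.
Bags: B1 = {1, 3, 5}  B2 = {3, 4, 5}  B3 = {2, 3, 5}
Tree: B1–B2, B2–B3

The largest bag has 3 vertices, giving width 2; this decomposition certifies tw(G) ≤ 2. Conversely, {1, 3, 5} is a clique of size 3, and the vertices of any clique must share a bag in every tree decomposition; so some bag has ≥ 3 vertices and tw(G) ≥ 2. Combining the bounds, tw(G) = 2.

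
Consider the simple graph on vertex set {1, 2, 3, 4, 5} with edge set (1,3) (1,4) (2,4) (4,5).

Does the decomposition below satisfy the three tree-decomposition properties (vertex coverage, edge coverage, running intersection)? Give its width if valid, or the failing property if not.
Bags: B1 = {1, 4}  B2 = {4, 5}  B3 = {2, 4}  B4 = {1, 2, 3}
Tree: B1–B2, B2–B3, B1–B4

A tree decomposition must satisfy three properties: every vertex lies in some bag; for every edge, both endpoints lie together in some bag; and for every vertex, the bags containing it form a connected subtree. Here bags containing vertex 2 are not connected in the tree, so the decomposition is invalid.

No — bags containing vertex 2 are not connected in the tree.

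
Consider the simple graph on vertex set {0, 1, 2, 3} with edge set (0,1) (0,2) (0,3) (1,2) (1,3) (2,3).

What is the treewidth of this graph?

3

A width-3 tree decomposition is:
Bags: B1 = {0, 1, 2, 3}
Tree: (single bag)
A single bag containing all 4 vertices is trivially a valid decomposition of width 3. For the lower bound, the 4 vertices {0, 1, 2, 3} are pairwise adjacent, and any tree decomposition puts a clique entirely inside one bag — forcing width ≥ 3. Therefore the treewidth is 3.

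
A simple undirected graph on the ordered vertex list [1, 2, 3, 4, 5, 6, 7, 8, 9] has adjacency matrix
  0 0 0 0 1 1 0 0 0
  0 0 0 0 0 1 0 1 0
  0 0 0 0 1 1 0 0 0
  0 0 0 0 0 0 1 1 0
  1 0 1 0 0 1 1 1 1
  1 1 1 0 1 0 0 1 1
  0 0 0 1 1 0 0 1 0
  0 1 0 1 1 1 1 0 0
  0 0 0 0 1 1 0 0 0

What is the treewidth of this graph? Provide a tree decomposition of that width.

Treewidth 2.
One such decomposition:
Bags: B1 = {5, 6, 8}  B2 = {2, 6, 8}  B3 = {1, 5, 6}  B4 = {3, 5, 6}  B5 = {5, 6, 9}  B6 = {5, 7, 8}  B7 = {4, 7, 8}
Tree: B1–B2, B1–B3, B3–B4, B4–B5, B1–B6, B6–B7

Each bag holds 3 vertices, so the decomposition has width 2, which upper-bounds the treewidth. For the lower bound, the 3 vertices {2, 6, 8} are pairwise adjacent, and any tree decomposition puts a clique entirely inside one bag — forcing width ≥ 2. Hence tw(G) = 2 exactly.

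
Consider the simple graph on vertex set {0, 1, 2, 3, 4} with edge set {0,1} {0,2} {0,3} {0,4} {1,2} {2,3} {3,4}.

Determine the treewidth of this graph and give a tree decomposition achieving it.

Treewidth 2.
One such decomposition:
Bags: B1 = {0, 1, 2}  B2 = {0, 2, 3}  B3 = {0, 3, 4}
Tree: B1–B2, B2–B3

Each bag holds 3 vertices, so the decomposition has width 2, which upper-bounds the treewidth. Conversely, {0, 1, 2} is a clique of size 3, and the vertices of any clique must share a bag in every tree decomposition; so some bag has ≥ 3 vertices and tw(G) ≥ 2. Hence tw(G) = 2 exactly.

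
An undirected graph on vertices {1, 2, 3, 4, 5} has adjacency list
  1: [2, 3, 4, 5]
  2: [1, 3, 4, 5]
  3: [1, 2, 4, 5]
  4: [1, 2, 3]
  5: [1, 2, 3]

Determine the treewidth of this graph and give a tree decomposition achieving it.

Treewidth 3.
One optimal decomposition is:
Bags: B1 = {1, 2, 3, 5}  B2 = {1, 2, 3, 4}
Tree: B1–B2

Every bag has size at most 4, so the width is 4 − 1 = 3 and tw(G) ≤ 3. Conversely, {1, 2, 3, 4} is a clique of size 4, and the vertices of any clique must share a bag in every tree decomposition; so some bag has ≥ 4 vertices and tw(G) ≥ 3. Hence tw(G) = 3 exactly.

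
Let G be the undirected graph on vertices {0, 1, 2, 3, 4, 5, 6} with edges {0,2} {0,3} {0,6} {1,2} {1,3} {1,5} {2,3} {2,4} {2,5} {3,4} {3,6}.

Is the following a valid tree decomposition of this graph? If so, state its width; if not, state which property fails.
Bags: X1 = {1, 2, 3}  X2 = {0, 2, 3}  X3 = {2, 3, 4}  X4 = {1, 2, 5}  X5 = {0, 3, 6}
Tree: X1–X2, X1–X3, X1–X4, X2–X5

Checking the three conditions: (i) the bags cover all of {0, 1, 2, 3, 4, 5, 6}; (ii) for each edge, some bag contains both endpoints; (iii) the bags containing any fixed vertex form a subtree. All hold, so the decomposition is valid with width 3 − 1 = 2.

Yes; width 2.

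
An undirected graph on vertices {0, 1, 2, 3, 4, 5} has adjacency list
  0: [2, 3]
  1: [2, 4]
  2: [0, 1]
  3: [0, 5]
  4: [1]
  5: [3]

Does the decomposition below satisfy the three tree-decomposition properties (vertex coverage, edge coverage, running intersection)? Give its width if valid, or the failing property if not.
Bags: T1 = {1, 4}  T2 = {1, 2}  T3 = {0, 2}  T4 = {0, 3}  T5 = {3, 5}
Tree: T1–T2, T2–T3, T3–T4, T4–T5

Vertex coverage: the bags together contain {0, 1, 2, 3, 4, 5}, the full vertex set. Edge coverage: each edge of G has both endpoints in at least one bag. Running intersection: for every vertex, the bags containing it form a connected subtree. All three properties hold, so this is a valid tree decomposition of width max|bag| − 1 = 1, and hence tw(G) ≤ 1.

Yes; width 1.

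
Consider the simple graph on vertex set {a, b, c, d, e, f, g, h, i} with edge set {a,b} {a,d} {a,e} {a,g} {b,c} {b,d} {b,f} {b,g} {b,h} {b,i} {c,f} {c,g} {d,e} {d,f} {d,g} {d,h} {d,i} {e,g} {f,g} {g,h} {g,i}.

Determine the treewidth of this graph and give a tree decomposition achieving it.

Treewidth 3.
Bags: B1 = {b, d, f, g}  B2 = {b, c, f, g}  B3 = {b, d, g, i}  B4 = {a, b, d, g}  B5 = {b, d, g, h}  B6 = {a, d, e, g}
Tree: B1–B2, B1–B3, B1–B4, B1–B5, B4–B6

Every bag has size at most 4, so the width is 4 − 1 = 3 and tw(G) ≤ 3. On the other hand G contains the 4-clique {a, d, e, g}. A clique must lie in a single bag of any decomposition, so no decomposition can have width below 3. Hence tw(G) = 3 exactly.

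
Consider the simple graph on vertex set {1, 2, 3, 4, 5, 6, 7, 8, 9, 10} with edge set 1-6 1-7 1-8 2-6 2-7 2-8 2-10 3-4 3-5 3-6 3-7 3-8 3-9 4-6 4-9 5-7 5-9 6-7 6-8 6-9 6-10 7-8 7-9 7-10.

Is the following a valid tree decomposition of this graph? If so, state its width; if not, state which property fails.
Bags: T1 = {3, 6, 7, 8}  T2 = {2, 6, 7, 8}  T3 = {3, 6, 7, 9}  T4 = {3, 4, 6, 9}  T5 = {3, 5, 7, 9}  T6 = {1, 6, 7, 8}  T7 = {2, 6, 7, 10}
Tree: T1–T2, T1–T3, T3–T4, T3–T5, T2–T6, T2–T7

Every vertex of G appears in some bag (union = {1, 2, 3, 4, 5, 6, 7, 8, 9, 10}); every edge is covered by a bag; and for each vertex v the set of bags containing v is connected in the bag tree. The decomposition is therefore valid. The largest bag has 4 vertices, so the width is 3.

Yes; width 3.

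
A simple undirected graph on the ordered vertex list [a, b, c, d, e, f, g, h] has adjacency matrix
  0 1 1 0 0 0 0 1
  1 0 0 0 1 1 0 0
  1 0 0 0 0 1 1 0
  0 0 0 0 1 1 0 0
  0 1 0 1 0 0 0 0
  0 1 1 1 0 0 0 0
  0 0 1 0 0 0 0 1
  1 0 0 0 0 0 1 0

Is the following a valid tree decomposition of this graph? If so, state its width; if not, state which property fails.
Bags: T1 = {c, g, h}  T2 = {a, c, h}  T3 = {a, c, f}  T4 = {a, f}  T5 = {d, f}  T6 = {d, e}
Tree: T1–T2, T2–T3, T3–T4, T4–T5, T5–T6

No — vertex b appears in no bag.

A tree decomposition must satisfy three properties: every vertex lies in some bag; for every edge, both endpoints lie together in some bag; and for every vertex, the bags containing it form a connected subtree. Here vertex b appears in no bag, so the decomposition is invalid.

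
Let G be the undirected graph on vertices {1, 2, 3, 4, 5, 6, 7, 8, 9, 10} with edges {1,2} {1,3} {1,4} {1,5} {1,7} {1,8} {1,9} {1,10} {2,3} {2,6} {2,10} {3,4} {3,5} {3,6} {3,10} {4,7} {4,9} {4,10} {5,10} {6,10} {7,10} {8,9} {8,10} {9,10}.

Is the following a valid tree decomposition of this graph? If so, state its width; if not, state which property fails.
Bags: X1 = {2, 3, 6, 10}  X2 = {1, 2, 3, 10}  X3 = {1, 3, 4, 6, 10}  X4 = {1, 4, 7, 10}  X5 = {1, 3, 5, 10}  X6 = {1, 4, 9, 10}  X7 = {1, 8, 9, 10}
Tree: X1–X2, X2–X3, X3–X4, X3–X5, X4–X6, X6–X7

No — bags containing vertex 6 are not connected in the tree.

A tree decomposition must satisfy three properties: every vertex lies in some bag; for every edge, both endpoints lie together in some bag; and for every vertex, the bags containing it form a connected subtree. Here bags containing vertex 6 are not connected in the tree, so the decomposition is invalid.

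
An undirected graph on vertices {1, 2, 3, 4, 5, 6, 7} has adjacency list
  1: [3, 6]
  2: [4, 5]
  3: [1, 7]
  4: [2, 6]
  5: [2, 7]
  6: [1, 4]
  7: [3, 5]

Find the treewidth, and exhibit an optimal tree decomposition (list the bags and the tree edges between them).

Treewidth 2.
One such decomposition:
Bags: B1 = {1, 4, 6}  B2 = {1, 3, 4}  B3 = {3, 4, 7}  B4 = {4, 5, 7}  B5 = {2, 4, 5}
Tree: B1–B2, B2–B3, B3–B4, B4–B5

The largest bag has 3 vertices, giving width 2; this decomposition certifies tw(G) ≤ 2. For the lower bound, G contains the cycle 4–6–1–3–7–5–2–4, so G is not a forest; only forests have treewidth ≤ 1, hence tw(G) ≥ 2. Therefore the treewidth is 2.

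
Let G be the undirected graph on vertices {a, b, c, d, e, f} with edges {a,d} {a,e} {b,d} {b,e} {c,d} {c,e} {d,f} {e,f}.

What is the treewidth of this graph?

A width-2 tree decomposition is:
Bags: B1 = {b, d, e}  B2 = {a, d, e}  B3 = {c, d, e}  B4 = {d, e, f}
Tree: B1–B2, B2–B3, B3–B4
Every bag has size at most 3, so the width is 3 − 1 = 2 and tw(G) ≤ 2. For the lower bound, G contains the cycle b–e–a–d–b, so G is not a forest; only forests have treewidth ≤ 1, hence tw(G) ≥ 2. The upper and lower bounds meet at 2, so that is the treewidth.

2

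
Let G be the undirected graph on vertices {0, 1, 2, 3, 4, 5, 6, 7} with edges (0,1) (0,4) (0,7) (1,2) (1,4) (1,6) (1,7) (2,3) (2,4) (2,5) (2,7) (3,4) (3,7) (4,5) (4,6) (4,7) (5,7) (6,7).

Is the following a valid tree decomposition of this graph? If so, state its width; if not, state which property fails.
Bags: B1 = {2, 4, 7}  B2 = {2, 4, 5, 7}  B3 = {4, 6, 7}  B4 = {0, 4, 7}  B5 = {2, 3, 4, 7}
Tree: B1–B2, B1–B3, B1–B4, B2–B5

No — vertex 1 appears in no bag.

A tree decomposition must satisfy three properties: every vertex lies in some bag; for every edge, both endpoints lie together in some bag; and for every vertex, the bags containing it form a connected subtree. Here vertex 1 appears in no bag, so the decomposition is invalid.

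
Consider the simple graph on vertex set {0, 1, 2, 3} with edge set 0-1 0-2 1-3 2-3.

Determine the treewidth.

2

A width-2 tree decomposition is:
Bags: B1 = {0, 1, 2}  B2 = {1, 2, 3}
Tree: B1–B2
The largest bag has 3 vertices, giving width 2; this decomposition certifies tw(G) ≤ 2. Since 1–0–2–3–1 is a cycle in G, G is not acyclic. Forests are exactly the graphs of treewidth ≤ 1, so tw(G) ≥ 2. The upper and lower bounds meet at 2, so that is the treewidth.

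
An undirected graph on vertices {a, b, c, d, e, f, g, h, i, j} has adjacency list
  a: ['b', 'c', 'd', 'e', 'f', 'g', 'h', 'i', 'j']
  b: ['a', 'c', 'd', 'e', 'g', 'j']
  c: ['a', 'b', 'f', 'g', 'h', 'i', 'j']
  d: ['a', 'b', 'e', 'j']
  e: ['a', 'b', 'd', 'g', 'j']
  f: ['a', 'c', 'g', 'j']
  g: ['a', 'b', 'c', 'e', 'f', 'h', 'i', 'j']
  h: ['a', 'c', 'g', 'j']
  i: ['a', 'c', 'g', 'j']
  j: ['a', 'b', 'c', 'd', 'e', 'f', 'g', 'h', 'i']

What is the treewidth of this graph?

A width-4 tree decomposition is:
Bags: B1 = {a, b, c, g, j}  B2 = {a, b, e, g, j}  B3 = {a, c, f, g, j}  B4 = {a, c, g, i, j}  B5 = {a, c, g, h, j}  B6 = {a, b, d, e, j}
Tree: B1–B2, B1–B3, B3–B4, B1–B5, B2–B6
The largest bag has 5 vertices, giving width 4; this decomposition certifies tw(G) ≤ 4. On the other hand G contains the 5-clique {a, b, d, e, j}. A clique must lie in a single bag of any decomposition, so no decomposition can have width below 4. The upper and lower bounds meet at 4, so that is the treewidth.

4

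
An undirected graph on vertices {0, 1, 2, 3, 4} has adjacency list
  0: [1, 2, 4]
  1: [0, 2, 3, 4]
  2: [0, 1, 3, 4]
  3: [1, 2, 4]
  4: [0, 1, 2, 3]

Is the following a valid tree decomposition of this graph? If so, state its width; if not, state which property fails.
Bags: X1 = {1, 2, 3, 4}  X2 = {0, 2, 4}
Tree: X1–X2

A tree decomposition must satisfy three properties: every vertex lies in some bag; for every edge, both endpoints lie together in some bag; and for every vertex, the bags containing it form a connected subtree. Here edge (1,0) lies in no bag, so the decomposition is invalid.

No — edge (1,0) lies in no bag.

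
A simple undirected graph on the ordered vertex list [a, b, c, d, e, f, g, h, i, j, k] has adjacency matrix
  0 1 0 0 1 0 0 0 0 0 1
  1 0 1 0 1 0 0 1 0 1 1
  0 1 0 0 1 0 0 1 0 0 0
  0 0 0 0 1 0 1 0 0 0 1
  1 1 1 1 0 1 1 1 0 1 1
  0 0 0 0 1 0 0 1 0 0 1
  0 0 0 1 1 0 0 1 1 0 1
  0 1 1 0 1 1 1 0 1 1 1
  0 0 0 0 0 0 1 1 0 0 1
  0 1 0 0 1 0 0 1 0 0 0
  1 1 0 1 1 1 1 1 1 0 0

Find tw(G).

A width-3 tree decomposition is:
Bags: B1 = {b, e, h, k}  B2 = {e, g, h, k}  B3 = {e, f, h, k}  B4 = {g, h, i, k}  B5 = {b, e, h, j}  B6 = {d, e, g, k}  B7 = {b, c, e, h}  B8 = {a, b, e, k}
Tree: B1–B2, B2–B3, B2–B4, B1–B5, B2–B6, B1–B7, B1–B8
Each bag holds 4 vertices, so the decomposition has width 3, which upper-bounds the treewidth. For the lower bound, the 4 vertices {d, e, g, k} are pairwise adjacent, and any tree decomposition puts a clique entirely inside one bag — forcing width ≥ 3. Therefore the treewidth is 3.

3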